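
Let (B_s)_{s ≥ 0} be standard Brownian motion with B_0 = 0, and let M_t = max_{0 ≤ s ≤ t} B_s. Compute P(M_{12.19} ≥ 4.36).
P(M_{12.19} ≥ 4.36) = 2·P(B_{12.19} ≥ 4.36) = 2(1 − Φ(4.36/√12.19)) ≈ 0.2117

By the reflection principle for Brownian motion, P(M_t ≥ a) = 2 · P(B_t ≥ a) for a ≥ 0. Since B_t ~ N(0, t), P(B_t ≥ 4.36) = 1 − Φ(4.36/√t) = 1 − Φ(4.36/√12.19) = 1 − Φ(1.2488). So
  P(M_{12.19} ≥ 4.36) = 2(1 − Φ(1.2488)) ≈ 0.2117.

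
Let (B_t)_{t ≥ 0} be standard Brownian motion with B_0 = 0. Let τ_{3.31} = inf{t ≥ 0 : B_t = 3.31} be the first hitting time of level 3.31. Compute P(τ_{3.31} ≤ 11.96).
P(τ_{3.31} ≤ 11.96) = 2(1 − Φ(3.31/√11.96)) = 2(1 − Φ(0.9571)) ≈ 0.3385

By the reflection principle for standard BM, P(τ_b ≤ t) = 2 · P(B_t ≥ b). Since B_t ~ N(0, t), P(B_t ≥ 3.31) = 1 − Φ(3.31/√t) = 1 − Φ(3.31/√11.96) = 1 − Φ(0.9571) ≈ 0.16926. Doubling: P(τ_{3.31} ≤ 11.96) ≈ 2 · 0.16926 = 0.33852 ≈ 0.3385.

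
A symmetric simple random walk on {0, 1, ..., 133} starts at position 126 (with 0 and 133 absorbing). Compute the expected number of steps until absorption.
E[τ | X_0 = 126] = 882

Let v_k = E[τ | X_0 = k]. Boundary: v_0 = v_133 = 0. Recurrence: v_k = 1 + (v_{k-1} + v_{k+1})/2 for 1 ≤ k ≤ 132. The particular solution to v_k − (v_{k-1} + v_{k+1})/2 = 1 is v_k = −k^2. Adding homogeneous solution A + B k and matching boundaries gives v_k = k (133 − k). Substituting k = 126: v_126 = 126 · 7 = 882.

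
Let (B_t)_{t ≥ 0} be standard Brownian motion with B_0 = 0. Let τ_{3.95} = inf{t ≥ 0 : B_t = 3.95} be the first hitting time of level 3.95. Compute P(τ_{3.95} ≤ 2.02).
P(τ_{3.95} ≤ 2.02) = 2(1 − Φ(3.95/√2.02)) = 2(1 − Φ(2.7792)) ≈ 0.0054

By the reflection principle for standard BM, P(τ_b ≤ t) = 2 · P(B_t ≥ b). Since B_t ~ N(0, t), P(B_t ≥ 3.95) = 1 − Φ(3.95/√t) = 1 − Φ(3.95/√2.02) = 1 − Φ(2.7792) ≈ 0.00272. Doubling: P(τ_{3.95} ≤ 2.02) ≈ 2 · 0.00272 = 0.00544 ≈ 0.0054.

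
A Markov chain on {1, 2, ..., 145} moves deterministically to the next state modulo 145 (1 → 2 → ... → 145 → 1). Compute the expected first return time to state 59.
E[T_59 | X_0 = 59] = 145

The chain cycles deterministically, so starting at state 59 it returns in exactly 145 steps. Equivalently, the stationary distribution is uniform π_j = 1/145 for every state j, so by Kac's formula E[T_59] = 1/π_59 = 145.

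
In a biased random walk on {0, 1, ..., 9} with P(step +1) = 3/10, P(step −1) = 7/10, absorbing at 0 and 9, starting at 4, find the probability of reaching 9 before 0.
P(hit 9 before 0) = (1 − (7/3)^4) / (1 − (7/3)^9) = 140940/10083481

Let u_k denote P(reach 9 before 0 | start at k). Boundary: u_0 = 0, u_9 = 1. Recurrence: u_k = 3/10·u_{k+1} + 7/10·u_{k-1} for 1 ≤ k ≤ 8. Try u_k = A + B·r^k with r = q/p = (7/10)/(3/10) = 7/3. Substitution satisfies the recurrence; boundary conditions give:
  u_k = (1 − r^k) / (1 − r^N) = (1 − (7/3)^4) / (1 − (7/3)^9) = 140940/10083481.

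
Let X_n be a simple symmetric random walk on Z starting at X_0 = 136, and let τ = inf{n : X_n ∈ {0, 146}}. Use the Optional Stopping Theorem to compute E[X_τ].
E[X_τ] = 136

X_n is a martingale and τ is a bounded-mean stopping time (indeed τ is finite a.s. with bounded expectation since the walk is in a bounded region). By the OST, E[X_τ] = E[X_0] = 136. Equivalently: E[X_τ] = 146 · P(hit 146 first) + 0 · P(hit 0 first) = 146 · (136/146) = 136.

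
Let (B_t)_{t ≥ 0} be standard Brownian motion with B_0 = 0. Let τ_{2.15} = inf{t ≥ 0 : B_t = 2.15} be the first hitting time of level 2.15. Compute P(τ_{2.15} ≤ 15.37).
P(τ_{2.15} ≤ 15.37) = 2(1 − Φ(2.15/√15.37)) = 2(1 − Φ(0.5484)) ≈ 0.5834

By the reflection principle for standard BM, P(τ_b ≤ t) = 2 · P(B_t ≥ b). Since B_t ~ N(0, t), P(B_t ≥ 2.15) = 1 − Φ(2.15/√t) = 1 − Φ(2.15/√15.37) = 1 − Φ(0.5484) ≈ 0.29171. Doubling: P(τ_{2.15} ≤ 15.37) ≈ 2 · 0.29171 = 0.58342 ≈ 0.5834.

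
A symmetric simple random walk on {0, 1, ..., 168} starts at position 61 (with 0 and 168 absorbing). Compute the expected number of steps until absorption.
E[τ | X_0 = 61] = 6527

Let v_k = E[τ | X_0 = k]. Boundary: v_0 = v_168 = 0. Recurrence: v_k = 1 + (v_{k-1} + v_{k+1})/2 for 1 ≤ k ≤ 167. The particular solution to v_k − (v_{k-1} + v_{k+1})/2 = 1 is v_k = −k^2. Adding homogeneous solution A + B k and matching boundaries gives v_k = k (168 − k). Substituting k = 61: v_61 = 61 · 107 = 6527.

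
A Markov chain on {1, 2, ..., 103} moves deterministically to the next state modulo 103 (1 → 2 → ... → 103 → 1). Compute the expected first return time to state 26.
E[T_26 | X_0 = 26] = 103

The chain cycles deterministically, so starting at state 26 it returns in exactly 103 steps. Equivalently, the stationary distribution is uniform π_j = 1/103 for every state j, so by Kac's formula E[T_26] = 1/π_26 = 103.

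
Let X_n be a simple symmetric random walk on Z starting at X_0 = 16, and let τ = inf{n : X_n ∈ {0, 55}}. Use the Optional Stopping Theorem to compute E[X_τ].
E[X_τ] = 16

X_n is a martingale and τ is a bounded-mean stopping time (indeed τ is finite a.s. with bounded expectation since the walk is in a bounded region). By the OST, E[X_τ] = E[X_0] = 16. Equivalently: E[X_τ] = 55 · P(hit 55 first) + 0 · P(hit 0 first) = 55 · (16/55) = 16.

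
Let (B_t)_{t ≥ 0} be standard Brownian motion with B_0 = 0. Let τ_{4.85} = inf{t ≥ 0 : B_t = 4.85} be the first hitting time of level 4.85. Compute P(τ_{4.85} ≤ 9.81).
P(τ_{4.85} ≤ 9.81) = 2(1 − Φ(4.85/√9.81)) = 2(1 − Φ(1.5485)) ≈ 0.1215

By the reflection principle for standard BM, P(τ_b ≤ t) = 2 · P(B_t ≥ b). Since B_t ~ N(0, t), P(B_t ≥ 4.85) = 1 − Φ(4.85/√t) = 1 − Φ(4.85/√9.81) = 1 − Φ(1.5485) ≈ 0.06075. Doubling: P(τ_{4.85} ≤ 9.81) ≈ 2 · 0.06075 = 0.12150 ≈ 0.1215.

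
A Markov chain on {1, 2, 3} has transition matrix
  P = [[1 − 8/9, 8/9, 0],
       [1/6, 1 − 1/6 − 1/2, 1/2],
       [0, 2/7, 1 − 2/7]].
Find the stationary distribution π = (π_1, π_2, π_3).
π = (3/47, 16/47, 28/47)

This is a birth-death chain on three states, which satisfies detailed balance: π_1 · P_{12} = π_2 · P_{21} and π_2 · P_{23} = π_3 · P_{32}.
From π_1 · 8/9 = π_2 · 1/6: π_2/π_1 = (8/9)/(1/6) = 16/3.
From π_2 · 1/2 = π_3 · 2/7: π_3/π_2 = (1/2)/(2/7) = 7/4.
Take π_1 proportional to 1; then unnormalized π = (1, 16/3, 28/3). Normalize by dividing by the sum 47/3:
  π = (3/47, 16/47, 28/47).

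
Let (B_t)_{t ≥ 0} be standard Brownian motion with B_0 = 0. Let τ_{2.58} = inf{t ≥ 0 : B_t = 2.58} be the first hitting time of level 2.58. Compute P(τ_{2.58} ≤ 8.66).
P(τ_{2.58} ≤ 8.66) = 2(1 − Φ(2.58/√8.66)) = 2(1 − Φ(0.8767)) ≈ 0.3806

By the reflection principle for standard BM, P(τ_b ≤ t) = 2 · P(B_t ≥ b). Since B_t ~ N(0, t), P(B_t ≥ 2.58) = 1 − Φ(2.58/√t) = 1 − Φ(2.58/√8.66) = 1 − Φ(0.8767) ≈ 0.19032. Doubling: P(τ_{2.58} ≤ 8.66) ≈ 2 · 0.19032 = 0.38064 ≈ 0.3806.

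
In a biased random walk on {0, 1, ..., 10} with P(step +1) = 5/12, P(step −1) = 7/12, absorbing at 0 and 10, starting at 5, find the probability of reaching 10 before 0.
P(hit 10 before 0) = (1 − (7/5)^5) / (1 − (7/5)^10) = 3125/19932

Let u_k denote P(reach 10 before 0 | start at k). Boundary: u_0 = 0, u_10 = 1. Recurrence: u_k = 5/12·u_{k+1} + 7/12·u_{k-1} for 1 ≤ k ≤ 9. Try u_k = A + B·r^k with r = q/p = (7/12)/(5/12) = 7/5. Substitution satisfies the recurrence; boundary conditions give:
  u_k = (1 − r^k) / (1 − r^N) = (1 − (7/5)^5) / (1 − (7/5)^10) = 3125/19932.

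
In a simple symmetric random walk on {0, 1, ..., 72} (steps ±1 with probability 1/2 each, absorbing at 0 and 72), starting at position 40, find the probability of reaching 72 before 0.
P(hit 72 before 0) = 40/72 = 5/9

Let u_k = P(hit 72 before 0 | start at k). Then u_0 = 0, u_72 = 1, and u_k = u_{k-1}/2 + u_{k+1}/2 for 1 ≤ k ≤ 71. This harmonic recurrence is solved by u_k = k/72, giving u_40 = 40/72 = 5/9.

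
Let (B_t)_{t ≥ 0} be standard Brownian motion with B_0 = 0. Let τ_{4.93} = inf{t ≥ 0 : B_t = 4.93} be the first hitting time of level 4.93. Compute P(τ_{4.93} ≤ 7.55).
P(τ_{4.93} ≤ 7.55) = 2(1 − Φ(4.93/√7.55)) = 2(1 − Φ(1.7942)) ≈ 0.0728

By the reflection principle for standard BM, P(τ_b ≤ t) = 2 · P(B_t ≥ b). Since B_t ~ N(0, t), P(B_t ≥ 4.93) = 1 − Φ(4.93/√t) = 1 − Φ(4.93/√7.55) = 1 − Φ(1.7942) ≈ 0.03639. Doubling: P(τ_{4.93} ≤ 7.55) ≈ 2 · 0.03639 = 0.07278 ≈ 0.0728.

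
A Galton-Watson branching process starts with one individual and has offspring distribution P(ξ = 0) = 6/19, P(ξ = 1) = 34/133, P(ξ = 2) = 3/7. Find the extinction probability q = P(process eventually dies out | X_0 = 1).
q = 14/19

The pgf is f(s) = 6/19 + 34/133·s + 3/7·s². The extinction probability q is the smallest fixed point of f in [0, 1]. Setting s = f(s):
  3/7·s² + (34/133 − 1)·s + 6/19 = 0
  3/7·s² − (6/19 + 3/7)·s + 6/19 = 0
which factors as (s − 1)·(3/7·s − 6/19) = 0, giving roots s = 1 and s = (6/19)/(3/7) = 14/19.
Mean offspring μ = 34/133 + 2·3/7 = 148/133 > 1 (supercritical), so q < 1. The extinction probability is the smaller root: q = (6/19)/(3/7) = 14/19.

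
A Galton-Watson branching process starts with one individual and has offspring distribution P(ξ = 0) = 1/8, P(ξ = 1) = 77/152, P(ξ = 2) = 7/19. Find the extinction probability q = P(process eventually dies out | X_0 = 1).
q = 19/56

The pgf is f(s) = 1/8 + 77/152·s + 7/19·s². The extinction probability q is the smallest fixed point of f in [0, 1]. Setting s = f(s):
  7/19·s² + (77/152 − 1)·s + 1/8 = 0
  7/19·s² − (1/8 + 7/19)·s + 1/8 = 0
which factors as (s − 1)·(7/19·s − 1/8) = 0, giving roots s = 1 and s = (1/8)/(7/19) = 19/56.
Mean offspring μ = 77/152 + 2·7/19 = 189/152 > 1 (supercritical), so q < 1. The extinction probability is the smaller root: q = (1/8)/(7/19) = 19/56.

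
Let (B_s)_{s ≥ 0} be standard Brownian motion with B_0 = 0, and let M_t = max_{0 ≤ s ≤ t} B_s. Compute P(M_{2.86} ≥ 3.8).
P(M_{2.86} ≥ 3.8) = 2·P(B_{2.86} ≥ 3.8) = 2(1 − Φ(3.8/√2.86)) ≈ 0.0246

By the reflection principle for Brownian motion, P(M_t ≥ a) = 2 · P(B_t ≥ a) for a ≥ 0. Since B_t ~ N(0, t), P(B_t ≥ 3.8) = 1 − Φ(3.8/√t) = 1 − Φ(3.8/√2.86) = 1 − Φ(2.2470). So
  P(M_{2.86} ≥ 3.8) = 2(1 − Φ(2.2470)) ≈ 0.0246.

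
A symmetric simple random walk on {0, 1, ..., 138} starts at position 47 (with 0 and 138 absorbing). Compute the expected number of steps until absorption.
E[τ | X_0 = 47] = 4277

Let v_k = E[τ | X_0 = k]. Boundary: v_0 = v_138 = 0. Recurrence: v_k = 1 + (v_{k-1} + v_{k+1})/2 for 1 ≤ k ≤ 137. The particular solution to v_k − (v_{k-1} + v_{k+1})/2 = 1 is v_k = −k^2. Adding homogeneous solution A + B k and matching boundaries gives v_k = k (138 − k). Substituting k = 47: v_47 = 47 · 91 = 4277.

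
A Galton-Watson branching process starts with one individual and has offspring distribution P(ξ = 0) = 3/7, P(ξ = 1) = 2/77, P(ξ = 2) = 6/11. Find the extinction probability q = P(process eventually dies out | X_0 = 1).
q = 11/14

The pgf is f(s) = 3/7 + 2/77·s + 6/11·s². The extinction probability q is the smallest fixed point of f in [0, 1]. Setting s = f(s):
  6/11·s² + (2/77 − 1)·s + 3/7 = 0
  6/11·s² − (3/7 + 6/11)·s + 3/7 = 0
which factors as (s − 1)·(6/11·s − 3/7) = 0, giving roots s = 1 and s = (3/7)/(6/11) = 11/14.
Mean offspring μ = 2/77 + 2·6/11 = 86/77 > 1 (supercritical), so q < 1. The extinction probability is the smaller root: q = (3/7)/(6/11) = 11/14.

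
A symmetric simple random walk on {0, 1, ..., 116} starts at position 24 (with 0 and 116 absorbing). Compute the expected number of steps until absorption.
E[τ | X_0 = 24] = 2208

Let v_k = E[τ | X_0 = k]. Boundary: v_0 = v_116 = 0. Recurrence: v_k = 1 + (v_{k-1} + v_{k+1})/2 for 1 ≤ k ≤ 115. The particular solution to v_k − (v_{k-1} + v_{k+1})/2 = 1 is v_k = −k^2. Adding homogeneous solution A + B k and matching boundaries gives v_k = k (116 − k). Substituting k = 24: v_24 = 24 · 92 = 2208.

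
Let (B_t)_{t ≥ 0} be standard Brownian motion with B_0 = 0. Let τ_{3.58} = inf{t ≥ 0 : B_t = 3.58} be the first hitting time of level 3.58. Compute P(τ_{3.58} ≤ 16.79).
P(τ_{3.58} ≤ 16.79) = 2(1 − Φ(3.58/√16.79)) = 2(1 − Φ(0.8737)) ≈ 0.3823

By the reflection principle for standard BM, P(τ_b ≤ t) = 2 · P(B_t ≥ b). Since B_t ~ N(0, t), P(B_t ≥ 3.58) = 1 − Φ(3.58/√t) = 1 − Φ(3.58/√16.79) = 1 − Φ(0.8737) ≈ 0.19114. Doubling: P(τ_{3.58} ≤ 16.79) ≈ 2 · 0.19114 = 0.38228 ≈ 0.3823.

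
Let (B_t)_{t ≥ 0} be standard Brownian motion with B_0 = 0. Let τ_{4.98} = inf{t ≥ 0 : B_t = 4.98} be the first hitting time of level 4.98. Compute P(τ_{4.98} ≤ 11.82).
P(τ_{4.98} ≤ 11.82) = 2(1 − Φ(4.98/√11.82)) = 2(1 − Φ(1.4485)) ≈ 0.1475

By the reflection principle for standard BM, P(τ_b ≤ t) = 2 · P(B_t ≥ b). Since B_t ~ N(0, t), P(B_t ≥ 4.98) = 1 − Φ(4.98/√t) = 1 − Φ(4.98/√11.82) = 1 − Φ(1.4485) ≈ 0.07374. Doubling: P(τ_{4.98} ≤ 11.82) ≈ 2 · 0.07374 = 0.14748 ≈ 0.1475.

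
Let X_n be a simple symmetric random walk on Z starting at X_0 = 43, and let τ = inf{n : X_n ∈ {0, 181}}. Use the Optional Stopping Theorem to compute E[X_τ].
E[X_τ] = 43

X_n is a martingale and τ is a bounded-mean stopping time (indeed τ is finite a.s. with bounded expectation since the walk is in a bounded region). By the OST, E[X_τ] = E[X_0] = 43. Equivalently: E[X_τ] = 181 · P(hit 181 first) + 0 · P(hit 0 first) = 181 · (43/181) = 43.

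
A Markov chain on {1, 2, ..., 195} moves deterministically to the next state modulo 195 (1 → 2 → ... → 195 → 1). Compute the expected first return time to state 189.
E[T_189 | X_0 = 189] = 195

The chain cycles deterministically, so starting at state 189 it returns in exactly 195 steps. Equivalently, the stationary distribution is uniform π_j = 1/195 for every state j, so by Kac's formula E[T_189] = 1/π_189 = 195.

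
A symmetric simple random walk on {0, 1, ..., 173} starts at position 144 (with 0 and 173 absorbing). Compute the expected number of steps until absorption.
E[τ | X_0 = 144] = 4176

Let v_k = E[τ | X_0 = k]. Boundary: v_0 = v_173 = 0. Recurrence: v_k = 1 + (v_{k-1} + v_{k+1})/2 for 1 ≤ k ≤ 172. The particular solution to v_k − (v_{k-1} + v_{k+1})/2 = 1 is v_k = −k^2. Adding homogeneous solution A + B k and matching boundaries gives v_k = k (173 − k). Substituting k = 144: v_144 = 144 · 29 = 4176.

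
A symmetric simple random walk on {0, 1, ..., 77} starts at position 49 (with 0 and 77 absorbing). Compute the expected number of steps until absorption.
E[τ | X_0 = 49] = 1372

Let v_k = E[τ | X_0 = k]. Boundary: v_0 = v_77 = 0. Recurrence: v_k = 1 + (v_{k-1} + v_{k+1})/2 for 1 ≤ k ≤ 76. The particular solution to v_k − (v_{k-1} + v_{k+1})/2 = 1 is v_k = −k^2. Adding homogeneous solution A + B k and matching boundaries gives v_k = k (77 − k). Substituting k = 49: v_49 = 49 · 28 = 1372.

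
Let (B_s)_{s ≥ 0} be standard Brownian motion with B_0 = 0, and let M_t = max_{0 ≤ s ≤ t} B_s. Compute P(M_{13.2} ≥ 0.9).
P(M_{13.2} ≥ 0.9) = 2·P(B_{13.2} ≥ 0.9) = 2(1 − Φ(0.9/√13.2)) ≈ 0.8044

By the reflection principle for Brownian motion, P(M_t ≥ a) = 2 · P(B_t ≥ a) for a ≥ 0. Since B_t ~ N(0, t), P(B_t ≥ 0.9) = 1 − Φ(0.9/√t) = 1 − Φ(0.9/√13.2) = 1 − Φ(0.2477). So
  P(M_{13.2} ≥ 0.9) = 2(1 − Φ(0.2477)) ≈ 0.8044.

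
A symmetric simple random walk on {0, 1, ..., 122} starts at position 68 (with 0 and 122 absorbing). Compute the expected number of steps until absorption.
E[τ | X_0 = 68] = 3672

Let v_k = E[τ | X_0 = k]. Boundary: v_0 = v_122 = 0. Recurrence: v_k = 1 + (v_{k-1} + v_{k+1})/2 for 1 ≤ k ≤ 121. The particular solution to v_k − (v_{k-1} + v_{k+1})/2 = 1 is v_k = −k^2. Adding homogeneous solution A + B k and matching boundaries gives v_k = k (122 − k). Substituting k = 68: v_68 = 68 · 54 = 3672.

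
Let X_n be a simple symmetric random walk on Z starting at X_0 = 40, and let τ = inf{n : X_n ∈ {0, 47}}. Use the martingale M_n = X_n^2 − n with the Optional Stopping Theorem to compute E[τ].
E[τ] = 280

M_n = X_n^2 − n is a martingale (since E[X_{n+1}^2 | F_n] = X_n^2 + 1). By OST (τ has finite mean in a bounded region), E[M_τ] = E[M_0] = X_0^2 − 0 = 40^2 = 1600. Also E[M_τ] = E[X_τ^2] − E[τ]. The walk exits at 0 or 47, with P(hit 47 first) = 40/47, so E[X_τ^2] = 47^2 · 40/47 + 0 = 1880. Thus E[τ] = E[X_τ^2] − E[M_τ] = 1880 − 1600 = 280 = 40(47 − 40) = 280.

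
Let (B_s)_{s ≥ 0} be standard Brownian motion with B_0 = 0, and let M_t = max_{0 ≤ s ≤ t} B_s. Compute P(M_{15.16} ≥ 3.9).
P(M_{15.16} ≥ 3.9) = 2·P(B_{15.16} ≥ 3.9) = 2(1 − Φ(3.9/√15.16)) ≈ 0.3165

By the reflection principle for Brownian motion, P(M_t ≥ a) = 2 · P(B_t ≥ a) for a ≥ 0. Since B_t ~ N(0, t), P(B_t ≥ 3.9) = 1 − Φ(3.9/√t) = 1 − Φ(3.9/√15.16) = 1 − Φ(1.0016). So
  P(M_{15.16} ≥ 3.9) = 2(1 − Φ(1.0016)) ≈ 0.3165.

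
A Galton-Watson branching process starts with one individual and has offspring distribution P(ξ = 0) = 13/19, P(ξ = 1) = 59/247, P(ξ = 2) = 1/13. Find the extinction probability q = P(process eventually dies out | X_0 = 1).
q = 1

Mean offspring μ = 0·13/19 + 1·59/247 + 2·1/13 = 97/247 ≤ 1. For μ ≤ 1 with offspring not concentrated at 1, the Galton-Watson process goes extinct almost surely, so q = 1.
(Algebraic check: The pgf is f(s) = 13/19 + 59/247·s + 1/13·s². The extinction probability q is the smallest fixed point of f in [0, 1]. Setting s = f(s):
  1/13·s² + (59/247 − 1)·s + 13/19 = 0
  1/13·s² − (13/19 + 1/13)·s + 13/19 = 0
which factors as (s − 1)·(1/13·s − 13/19) = 0, giving roots s = 1 and s = (13/19)/(1/13) = 169/19. Since 169/19 ≥ 1, the smallest root in [0, 1] is s = 1.)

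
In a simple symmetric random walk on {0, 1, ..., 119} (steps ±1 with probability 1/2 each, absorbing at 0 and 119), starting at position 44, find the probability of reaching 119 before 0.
P(hit 119 before 0) = 44/119

Let u_k = P(hit 119 before 0 | start at k). Then u_0 = 0, u_119 = 1, and u_k = u_{k-1}/2 + u_{k+1}/2 for 1 ≤ k ≤ 118. This harmonic recurrence is solved by u_k = k/119, giving u_44 = 44/119.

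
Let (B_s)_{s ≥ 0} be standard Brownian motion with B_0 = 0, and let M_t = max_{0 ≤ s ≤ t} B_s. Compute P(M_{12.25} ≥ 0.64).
P(M_{12.25} ≥ 0.64) = 2·P(B_{12.25} ≥ 0.64) = 2(1 − Φ(0.64/√12.25)) ≈ 0.8549

By the reflection principle for Brownian motion, P(M_t ≥ a) = 2 · P(B_t ≥ a) for a ≥ 0. Since B_t ~ N(0, t), P(B_t ≥ 0.64) = 1 − Φ(0.64/√t) = 1 − Φ(0.64/√12.25) = 1 − Φ(0.1829). So
  P(M_{12.25} ≥ 0.64) = 2(1 − Φ(0.1829)) ≈ 0.8549.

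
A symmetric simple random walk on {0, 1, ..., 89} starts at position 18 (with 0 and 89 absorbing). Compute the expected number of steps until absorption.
E[τ | X_0 = 18] = 1278

Let v_k = E[τ | X_0 = k]. Boundary: v_0 = v_89 = 0. Recurrence: v_k = 1 + (v_{k-1} + v_{k+1})/2 for 1 ≤ k ≤ 88. The particular solution to v_k − (v_{k-1} + v_{k+1})/2 = 1 is v_k = −k^2. Adding homogeneous solution A + B k and matching boundaries gives v_k = k (89 − k). Substituting k = 18: v_18 = 18 · 71 = 1278.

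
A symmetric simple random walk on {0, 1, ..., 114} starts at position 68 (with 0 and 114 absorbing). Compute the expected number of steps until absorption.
E[τ | X_0 = 68] = 3128

Let v_k = E[τ | X_0 = k]. Boundary: v_0 = v_114 = 0. Recurrence: v_k = 1 + (v_{k-1} + v_{k+1})/2 for 1 ≤ k ≤ 113. The particular solution to v_k − (v_{k-1} + v_{k+1})/2 = 1 is v_k = −k^2. Adding homogeneous solution A + B k and matching boundaries gives v_k = k (114 − k). Substituting k = 68: v_68 = 68 · 46 = 3128.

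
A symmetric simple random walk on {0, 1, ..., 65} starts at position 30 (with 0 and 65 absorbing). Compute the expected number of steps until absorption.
E[τ | X_0 = 30] = 1050

Let v_k = E[τ | X_0 = k]. Boundary: v_0 = v_65 = 0. Recurrence: v_k = 1 + (v_{k-1} + v_{k+1})/2 for 1 ≤ k ≤ 64. The particular solution to v_k − (v_{k-1} + v_{k+1})/2 = 1 is v_k = −k^2. Adding homogeneous solution A + B k and matching boundaries gives v_k = k (65 − k). Substituting k = 30: v_30 = 30 · 35 = 1050.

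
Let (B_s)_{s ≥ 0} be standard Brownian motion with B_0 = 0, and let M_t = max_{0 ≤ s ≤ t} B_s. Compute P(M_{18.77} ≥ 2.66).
P(M_{18.77} ≥ 2.66) = 2·P(B_{18.77} ≥ 2.66) = 2(1 − Φ(2.66/√18.77)) ≈ 0.5392

By the reflection principle for Brownian motion, P(M_t ≥ a) = 2 · P(B_t ≥ a) for a ≥ 0. Since B_t ~ N(0, t), P(B_t ≥ 2.66) = 1 − Φ(2.66/√t) = 1 − Φ(2.66/√18.77) = 1 − Φ(0.6140). So
  P(M_{18.77} ≥ 2.66) = 2(1 − Φ(0.6140)) ≈ 0.5392.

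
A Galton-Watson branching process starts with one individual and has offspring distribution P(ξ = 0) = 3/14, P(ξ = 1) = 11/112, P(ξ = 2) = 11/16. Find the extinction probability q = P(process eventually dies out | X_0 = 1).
q = 24/77

The pgf is f(s) = 3/14 + 11/112·s + 11/16·s². The extinction probability q is the smallest fixed point of f in [0, 1]. Setting s = f(s):
  11/16·s² + (11/112 − 1)·s + 3/14 = 0
  11/16·s² − (3/14 + 11/16)·s + 3/14 = 0
which factors as (s − 1)·(11/16·s − 3/14) = 0, giving roots s = 1 and s = (3/14)/(11/16) = 24/77.
Mean offspring μ = 11/112 + 2·11/16 = 165/112 > 1 (supercritical), so q < 1. The extinction probability is the smaller root: q = (3/14)/(11/16) = 24/77.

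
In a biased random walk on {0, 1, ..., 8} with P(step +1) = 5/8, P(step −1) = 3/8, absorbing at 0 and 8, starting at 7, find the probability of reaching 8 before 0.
P(hit 8 before 0) = (1 − (3/5)^7) / (1 − (3/5)^8) = 189845/192032

Let u_k denote P(reach 8 before 0 | start at k). Boundary: u_0 = 0, u_8 = 1. Recurrence: u_k = 5/8·u_{k+1} + 3/8·u_{k-1} for 1 ≤ k ≤ 7. Try u_k = A + B·r^k with r = q/p = (3/8)/(5/8) = 3/5. Substitution satisfies the recurrence; boundary conditions give:
  u_k = (1 − r^k) / (1 − r^N) = (1 − (3/5)^7) / (1 − (3/5)^8) = 189845/192032.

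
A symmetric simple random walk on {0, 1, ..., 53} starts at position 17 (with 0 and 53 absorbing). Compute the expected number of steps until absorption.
E[τ | X_0 = 17] = 612

Let v_k = E[τ | X_0 = k]. Boundary: v_0 = v_53 = 0. Recurrence: v_k = 1 + (v_{k-1} + v_{k+1})/2 for 1 ≤ k ≤ 52. The particular solution to v_k − (v_{k-1} + v_{k+1})/2 = 1 is v_k = −k^2. Adding homogeneous solution A + B k and matching boundaries gives v_k = k (53 − k). Substituting k = 17: v_17 = 17 · 36 = 612.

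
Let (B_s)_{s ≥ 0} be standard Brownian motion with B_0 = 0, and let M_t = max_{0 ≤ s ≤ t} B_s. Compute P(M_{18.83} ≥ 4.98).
P(M_{18.83} ≥ 4.98) = 2·P(B_{18.83} ≥ 4.98) = 2(1 − Φ(4.98/√18.83)) ≈ 0.2511

By the reflection principle for Brownian motion, P(M_t ≥ a) = 2 · P(B_t ≥ a) for a ≥ 0. Since B_t ~ N(0, t), P(B_t ≥ 4.98) = 1 − Φ(4.98/√t) = 1 − Φ(4.98/√18.83) = 1 − Φ(1.1476). So
  P(M_{18.83} ≥ 4.98) = 2(1 − Φ(1.1476)) ≈ 0.2511.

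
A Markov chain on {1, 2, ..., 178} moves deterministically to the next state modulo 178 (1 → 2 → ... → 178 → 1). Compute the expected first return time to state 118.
E[T_118 | X_0 = 118] = 178

The chain cycles deterministically, so starting at state 118 it returns in exactly 178 steps. Equivalently, the stationary distribution is uniform π_j = 1/178 for every state j, so by Kac's formula E[T_118] = 1/π_118 = 178.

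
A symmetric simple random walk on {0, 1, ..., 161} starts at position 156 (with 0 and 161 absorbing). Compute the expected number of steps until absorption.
E[τ | X_0 = 156] = 780

Let v_k = E[τ | X_0 = k]. Boundary: v_0 = v_161 = 0. Recurrence: v_k = 1 + (v_{k-1} + v_{k+1})/2 for 1 ≤ k ≤ 160. The particular solution to v_k − (v_{k-1} + v_{k+1})/2 = 1 is v_k = −k^2. Adding homogeneous solution A + B k and matching boundaries gives v_k = k (161 − k). Substituting k = 156: v_156 = 156 · 5 = 780.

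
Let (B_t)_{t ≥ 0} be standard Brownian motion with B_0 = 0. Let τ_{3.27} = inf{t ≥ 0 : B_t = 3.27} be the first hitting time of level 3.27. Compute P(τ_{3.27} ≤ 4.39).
P(τ_{3.27} ≤ 4.39) = 2(1 − Φ(3.27/√4.39)) = 2(1 − Φ(1.5607)) ≈ 0.1186

By the reflection principle for standard BM, P(τ_b ≤ t) = 2 · P(B_t ≥ b). Since B_t ~ N(0, t), P(B_t ≥ 3.27) = 1 − Φ(3.27/√t) = 1 − Φ(3.27/√4.39) = 1 − Φ(1.5607) ≈ 0.05930. Doubling: P(τ_{3.27} ≤ 4.39) ≈ 2 · 0.05930 = 0.11860 ≈ 0.1186.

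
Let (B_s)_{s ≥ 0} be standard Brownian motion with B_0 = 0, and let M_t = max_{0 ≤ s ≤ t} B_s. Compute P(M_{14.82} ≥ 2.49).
P(M_{14.82} ≥ 2.49) = 2·P(B_{14.82} ≥ 2.49) = 2(1 − Φ(2.49/√14.82)) ≈ 0.5178

By the reflection principle for Brownian motion, P(M_t ≥ a) = 2 · P(B_t ≥ a) for a ≥ 0. Since B_t ~ N(0, t), P(B_t ≥ 2.49) = 1 − Φ(2.49/√t) = 1 − Φ(2.49/√14.82) = 1 − Φ(0.6468). So
  P(M_{14.82} ≥ 2.49) = 2(1 − Φ(0.6468)) ≈ 0.5178.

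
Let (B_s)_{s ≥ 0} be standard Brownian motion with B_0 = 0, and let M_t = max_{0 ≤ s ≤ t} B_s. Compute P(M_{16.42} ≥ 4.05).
P(M_{16.42} ≥ 4.05) = 2·P(B_{16.42} ≥ 4.05) = 2(1 − Φ(4.05/√16.42)) ≈ 0.3176

By the reflection principle for Brownian motion, P(M_t ≥ a) = 2 · P(B_t ≥ a) for a ≥ 0. Since B_t ~ N(0, t), P(B_t ≥ 4.05) = 1 − Φ(4.05/√t) = 1 − Φ(4.05/√16.42) = 1 − Φ(0.9995). So
  P(M_{16.42} ≥ 4.05) = 2(1 − Φ(0.9995)) ≈ 0.3176.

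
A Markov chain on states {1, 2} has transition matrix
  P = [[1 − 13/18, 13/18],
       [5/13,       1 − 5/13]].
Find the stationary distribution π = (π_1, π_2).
π_1 = 90/259, π_2 = 169/259

Solve πP = π with π_1 + π_2 = 1. From πP = π: π_1 · (1 − 13/18) + π_2 · 5/13 = π_1 ⇒ π_2 · 5/13 = π_1 · 13/18 ⇒ π_2/π_1 = (13/18)/(5/13) = 169/90. Together with π_1 + π_2 = 1:
  π_1 = (5/13)/(13/18 + 5/13) = (5/13)/(259/234) = 90/259,
  π_2 = (13/18)/(13/18 + 5/13) = (13/18)/(259/234) = 169/259.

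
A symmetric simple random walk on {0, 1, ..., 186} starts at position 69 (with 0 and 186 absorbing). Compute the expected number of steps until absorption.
E[τ | X_0 = 69] = 8073

Let v_k = E[τ | X_0 = k]. Boundary: v_0 = v_186 = 0. Recurrence: v_k = 1 + (v_{k-1} + v_{k+1})/2 for 1 ≤ k ≤ 185. The particular solution to v_k − (v_{k-1} + v_{k+1})/2 = 1 is v_k = −k^2. Adding homogeneous solution A + B k and matching boundaries gives v_k = k (186 − k). Substituting k = 69: v_69 = 69 · 117 = 8073.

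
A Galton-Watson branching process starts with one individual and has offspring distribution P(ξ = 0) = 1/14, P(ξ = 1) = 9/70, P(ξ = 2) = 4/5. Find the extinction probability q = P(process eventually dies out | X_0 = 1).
q = 5/56

The pgf is f(s) = 1/14 + 9/70·s + 4/5·s². The extinction probability q is the smallest fixed point of f in [0, 1]. Setting s = f(s):
  4/5·s² + (9/70 − 1)·s + 1/14 = 0
  4/5·s² − (1/14 + 4/5)·s + 1/14 = 0
which factors as (s − 1)·(4/5·s − 1/14) = 0, giving roots s = 1 and s = (1/14)/(4/5) = 5/56.
Mean offspring μ = 9/70 + 2·4/5 = 121/70 > 1 (supercritical), so q < 1. The extinction probability is the smaller root: q = (1/14)/(4/5) = 5/56.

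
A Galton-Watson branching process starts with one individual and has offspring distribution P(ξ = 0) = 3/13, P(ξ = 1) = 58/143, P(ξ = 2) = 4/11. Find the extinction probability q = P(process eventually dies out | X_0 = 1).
q = 33/52

The pgf is f(s) = 3/13 + 58/143·s + 4/11·s². The extinction probability q is the smallest fixed point of f in [0, 1]. Setting s = f(s):
  4/11·s² + (58/143 − 1)·s + 3/13 = 0
  4/11·s² − (3/13 + 4/11)·s + 3/13 = 0
which factors as (s − 1)·(4/11·s − 3/13) = 0, giving roots s = 1 and s = (3/13)/(4/11) = 33/52.
Mean offspring μ = 58/143 + 2·4/11 = 162/143 > 1 (supercritical), so q < 1. The extinction probability is the smaller root: q = (3/13)/(4/11) = 33/52.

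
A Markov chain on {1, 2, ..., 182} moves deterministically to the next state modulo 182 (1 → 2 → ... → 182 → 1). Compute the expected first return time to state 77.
E[T_77 | X_0 = 77] = 182

The chain cycles deterministically, so starting at state 77 it returns in exactly 182 steps. Equivalently, the stationary distribution is uniform π_j = 1/182 for every state j, so by Kac's formula E[T_77] = 1/π_77 = 182.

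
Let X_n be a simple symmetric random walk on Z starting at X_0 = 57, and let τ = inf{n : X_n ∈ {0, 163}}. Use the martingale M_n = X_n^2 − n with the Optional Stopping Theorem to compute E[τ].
E[τ] = 6042

M_n = X_n^2 − n is a martingale (since E[X_{n+1}^2 | F_n] = X_n^2 + 1). By OST (τ has finite mean in a bounded region), E[M_τ] = E[M_0] = X_0^2 − 0 = 57^2 = 3249. Also E[M_τ] = E[X_τ^2] − E[τ]. The walk exits at 0 or 163, with P(hit 163 first) = 57/163, so E[X_τ^2] = 163^2 · 57/163 + 0 = 9291. Thus E[τ] = E[X_τ^2] − E[M_τ] = 9291 − 3249 = 6042 = 57(163 − 57) = 6042.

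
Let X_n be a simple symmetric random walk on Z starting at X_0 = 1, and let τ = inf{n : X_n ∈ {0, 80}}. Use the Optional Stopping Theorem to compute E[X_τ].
E[X_τ] = 1

X_n is a martingale and τ is a bounded-mean stopping time (indeed τ is finite a.s. with bounded expectation since the walk is in a bounded region). By the OST, E[X_τ] = E[X_0] = 1. Equivalently: E[X_τ] = 80 · P(hit 80 first) + 0 · P(hit 0 first) = 80 · (1/80) = 1.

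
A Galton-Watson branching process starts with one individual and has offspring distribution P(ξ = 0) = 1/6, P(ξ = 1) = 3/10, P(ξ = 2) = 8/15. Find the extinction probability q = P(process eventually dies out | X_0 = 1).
q = 5/16

The pgf is f(s) = 1/6 + 3/10·s + 8/15·s². The extinction probability q is the smallest fixed point of f in [0, 1]. Setting s = f(s):
  8/15·s² + (3/10 − 1)·s + 1/6 = 0
  8/15·s² − (1/6 + 8/15)·s + 1/6 = 0
which factors as (s − 1)·(8/15·s − 1/6) = 0, giving roots s = 1 and s = (1/6)/(8/15) = 5/16.
Mean offspring μ = 3/10 + 2·8/15 = 41/30 > 1 (supercritical), so q < 1. The extinction probability is the smaller root: q = (1/6)/(8/15) = 5/16.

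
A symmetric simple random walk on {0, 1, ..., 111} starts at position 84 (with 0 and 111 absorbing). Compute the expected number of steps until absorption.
E[τ | X_0 = 84] = 2268

Let v_k = E[τ | X_0 = k]. Boundary: v_0 = v_111 = 0. Recurrence: v_k = 1 + (v_{k-1} + v_{k+1})/2 for 1 ≤ k ≤ 110. The particular solution to v_k − (v_{k-1} + v_{k+1})/2 = 1 is v_k = −k^2. Adding homogeneous solution A + B k and matching boundaries gives v_k = k (111 − k). Substituting k = 84: v_84 = 84 · 27 = 2268.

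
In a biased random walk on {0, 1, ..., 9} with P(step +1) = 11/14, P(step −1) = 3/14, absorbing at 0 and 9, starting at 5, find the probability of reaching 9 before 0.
P(hit 9 before 0) = (1 − (3/11)^5) / (1 − (3/11)^9) = 294298741/294741001

Let u_k denote P(reach 9 before 0 | start at k). Boundary: u_0 = 0, u_9 = 1. Recurrence: u_k = 11/14·u_{k+1} + 3/14·u_{k-1} for 1 ≤ k ≤ 8. Try u_k = A + B·r^k with r = q/p = (3/14)/(11/14) = 3/11. Substitution satisfies the recurrence; boundary conditions give:
  u_k = (1 − r^k) / (1 − r^N) = (1 − (3/11)^5) / (1 − (3/11)^9) = 294298741/294741001.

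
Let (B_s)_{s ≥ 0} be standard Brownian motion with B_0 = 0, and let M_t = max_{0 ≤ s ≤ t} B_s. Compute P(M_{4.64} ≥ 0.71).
P(M_{4.64} ≥ 0.71) = 2·P(B_{4.64} ≥ 0.71) = 2(1 − Φ(0.71/√4.64)) ≈ 0.7417

By the reflection principle for Brownian motion, P(M_t ≥ a) = 2 · P(B_t ≥ a) for a ≥ 0. Since B_t ~ N(0, t), P(B_t ≥ 0.71) = 1 − Φ(0.71/√t) = 1 − Φ(0.71/√4.64) = 1 − Φ(0.3296). So
  P(M_{4.64} ≥ 0.71) = 2(1 − Φ(0.3296)) ≈ 0.7417.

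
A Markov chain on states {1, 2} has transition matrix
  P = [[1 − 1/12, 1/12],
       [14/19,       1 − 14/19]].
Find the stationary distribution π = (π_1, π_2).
π_1 = 168/187, π_2 = 19/187

Solve πP = π with π_1 + π_2 = 1. From πP = π: π_1 · (1 − 1/12) + π_2 · 14/19 = π_1 ⇒ π_2 · 14/19 = π_1 · 1/12 ⇒ π_2/π_1 = (1/12)/(14/19) = 19/168. Together with π_1 + π_2 = 1:
  π_1 = (14/19)/(1/12 + 14/19) = (14/19)/(187/228) = 168/187,
  π_2 = (1/12)/(1/12 + 14/19) = (1/12)/(187/228) = 19/187.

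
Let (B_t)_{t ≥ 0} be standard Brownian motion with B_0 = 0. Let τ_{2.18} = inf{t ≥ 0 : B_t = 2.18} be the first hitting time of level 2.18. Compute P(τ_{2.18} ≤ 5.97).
P(τ_{2.18} ≤ 5.97) = 2(1 − Φ(2.18/√5.97)) = 2(1 − Φ(0.8922)) ≈ 0.3723

By the reflection principle for standard BM, P(τ_b ≤ t) = 2 · P(B_t ≥ b). Since B_t ~ N(0, t), P(B_t ≥ 2.18) = 1 − Φ(2.18/√t) = 1 − Φ(2.18/√5.97) = 1 − Φ(0.8922) ≈ 0.18614. Doubling: P(τ_{2.18} ≤ 5.97) ≈ 2 · 0.18614 = 0.37228 ≈ 0.3723.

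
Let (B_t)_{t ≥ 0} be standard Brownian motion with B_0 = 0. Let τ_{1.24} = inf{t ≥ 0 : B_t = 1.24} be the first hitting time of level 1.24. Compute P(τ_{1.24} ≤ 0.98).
P(τ_{1.24} ≤ 0.98) = 2(1 − Φ(1.24/√0.98)) = 2(1 − Φ(1.2526)) ≈ 0.2104

By the reflection principle for standard BM, P(τ_b ≤ t) = 2 · P(B_t ≥ b). Since B_t ~ N(0, t), P(B_t ≥ 1.24) = 1 − Φ(1.24/√t) = 1 − Φ(1.24/√0.98) = 1 − Φ(1.2526) ≈ 0.10518. Doubling: P(τ_{1.24} ≤ 0.98) ≈ 2 · 0.10518 = 0.21036 ≈ 0.2104.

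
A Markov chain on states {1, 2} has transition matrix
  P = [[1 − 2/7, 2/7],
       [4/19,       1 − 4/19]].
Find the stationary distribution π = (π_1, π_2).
π_1 = 14/33, π_2 = 19/33

Solve πP = π with π_1 + π_2 = 1. From πP = π: π_1 · (1 − 2/7) + π_2 · 4/19 = π_1 ⇒ π_2 · 4/19 = π_1 · 2/7 ⇒ π_2/π_1 = (2/7)/(4/19) = 19/14. Together with π_1 + π_2 = 1:
  π_1 = (4/19)/(2/7 + 4/19) = (4/19)/(66/133) = 14/33,
  π_2 = (2/7)/(2/7 + 4/19) = (2/7)/(66/133) = 19/33.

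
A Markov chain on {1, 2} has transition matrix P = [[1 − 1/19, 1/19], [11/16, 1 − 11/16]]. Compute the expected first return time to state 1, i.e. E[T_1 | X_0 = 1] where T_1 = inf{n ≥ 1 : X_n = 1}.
E[T_1 | X_0 = 1] = 1/π_1 = 225/209

For an irreducible recurrent Markov chain with stationary distribution π, E[T_i | X_0 = i] = 1/π_i (Kac's formula). Here π_1 = (11/16)/(1/19 + 11/16) = (11/16)/(225/304) = 209/225, so E[T_1 | X_0 = 1] = 1/π_1 = (1/19 + 11/16)/(11/16) = (225/304)/(11/16) = 225/209.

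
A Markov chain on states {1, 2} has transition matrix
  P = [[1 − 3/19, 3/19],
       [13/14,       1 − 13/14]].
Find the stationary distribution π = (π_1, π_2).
π_1 = 247/289, π_2 = 42/289

Solve πP = π with π_1 + π_2 = 1. From πP = π: π_1 · (1 − 3/19) + π_2 · 13/14 = π_1 ⇒ π_2 · 13/14 = π_1 · 3/19 ⇒ π_2/π_1 = (3/19)/(13/14) = 42/247. Together with π_1 + π_2 = 1:
  π_1 = (13/14)/(3/19 + 13/14) = (13/14)/(289/266) = 247/289,
  π_2 = (3/19)/(3/19 + 13/14) = (3/19)/(289/266) = 42/289.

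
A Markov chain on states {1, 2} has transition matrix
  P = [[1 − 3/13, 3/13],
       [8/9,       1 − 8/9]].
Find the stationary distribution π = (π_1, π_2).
π_1 = 104/131, π_2 = 27/131

Solve πP = π with π_1 + π_2 = 1. From πP = π: π_1 · (1 − 3/13) + π_2 · 8/9 = π_1 ⇒ π_2 · 8/9 = π_1 · 3/13 ⇒ π_2/π_1 = (3/13)/(8/9) = 27/104. Together with π_1 + π_2 = 1:
  π_1 = (8/9)/(3/13 + 8/9) = (8/9)/(131/117) = 104/131,
  π_2 = (3/13)/(3/13 + 8/9) = (3/13)/(131/117) = 27/131.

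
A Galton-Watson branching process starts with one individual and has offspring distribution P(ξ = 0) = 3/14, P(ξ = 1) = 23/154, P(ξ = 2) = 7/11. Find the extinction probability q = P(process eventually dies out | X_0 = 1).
q = 33/98

The pgf is f(s) = 3/14 + 23/154·s + 7/11·s². The extinction probability q is the smallest fixed point of f in [0, 1]. Setting s = f(s):
  7/11·s² + (23/154 − 1)·s + 3/14 = 0
  7/11·s² − (3/14 + 7/11)·s + 3/14 = 0
which factors as (s − 1)·(7/11·s − 3/14) = 0, giving roots s = 1 and s = (3/14)/(7/11) = 33/98.
Mean offspring μ = 23/154 + 2·7/11 = 219/154 > 1 (supercritical), so q < 1. The extinction probability is the smaller root: q = (3/14)/(7/11) = 33/98.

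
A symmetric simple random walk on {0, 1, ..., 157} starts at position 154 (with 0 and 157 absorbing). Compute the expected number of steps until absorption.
E[τ | X_0 = 154] = 462

Let v_k = E[τ | X_0 = k]. Boundary: v_0 = v_157 = 0. Recurrence: v_k = 1 + (v_{k-1} + v_{k+1})/2 for 1 ≤ k ≤ 156. The particular solution to v_k − (v_{k-1} + v_{k+1})/2 = 1 is v_k = −k^2. Adding homogeneous solution A + B k and matching boundaries gives v_k = k (157 − k). Substituting k = 154: v_154 = 154 · 3 = 462.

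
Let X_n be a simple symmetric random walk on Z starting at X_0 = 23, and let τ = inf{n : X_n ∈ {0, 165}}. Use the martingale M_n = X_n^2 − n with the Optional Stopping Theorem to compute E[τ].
E[τ] = 3266

M_n = X_n^2 − n is a martingale (since E[X_{n+1}^2 | F_n] = X_n^2 + 1). By OST (τ has finite mean in a bounded region), E[M_τ] = E[M_0] = X_0^2 − 0 = 23^2 = 529. Also E[M_τ] = E[X_τ^2] − E[τ]. The walk exits at 0 or 165, with P(hit 165 first) = 23/165, so E[X_τ^2] = 165^2 · 23/165 + 0 = 3795. Thus E[τ] = E[X_τ^2] − E[M_τ] = 3795 − 529 = 3266 = 23(165 − 23) = 3266.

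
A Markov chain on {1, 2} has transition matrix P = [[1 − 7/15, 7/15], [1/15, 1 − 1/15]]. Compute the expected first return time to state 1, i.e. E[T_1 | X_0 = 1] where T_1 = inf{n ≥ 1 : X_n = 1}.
E[T_1 | X_0 = 1] = 1/π_1 = 8

For an irreducible recurrent Markov chain with stationary distribution π, E[T_i | X_0 = i] = 1/π_i (Kac's formula). Here π_1 = (1/15)/(7/15 + 1/15) = (1/15)/(8/15) = 1/8, so E[T_1 | X_0 = 1] = 1/π_1 = (7/15 + 1/15)/(1/15) = (8/15)/(1/15) = 8.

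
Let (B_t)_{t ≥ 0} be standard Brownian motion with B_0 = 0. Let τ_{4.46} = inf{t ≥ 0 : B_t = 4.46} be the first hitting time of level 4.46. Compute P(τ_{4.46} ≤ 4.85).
P(τ_{4.46} ≤ 4.85) = 2(1 − Φ(4.46/√4.85)) = 2(1 − Φ(2.0252)) ≈ 0.0428

By the reflection principle for standard BM, P(τ_b ≤ t) = 2 · P(B_t ≥ b). Since B_t ~ N(0, t), P(B_t ≥ 4.46) = 1 − Φ(4.46/√t) = 1 − Φ(4.46/√4.85) = 1 − Φ(2.0252) ≈ 0.02142. Doubling: P(τ_{4.46} ≤ 4.85) ≈ 2 · 0.02142 = 0.04284 ≈ 0.0428.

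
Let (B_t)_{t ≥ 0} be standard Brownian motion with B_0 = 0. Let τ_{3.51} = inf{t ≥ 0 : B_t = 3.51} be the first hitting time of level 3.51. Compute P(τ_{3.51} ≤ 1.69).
P(τ_{3.51} ≤ 1.69) = 2(1 − Φ(3.51/√1.69)) = 2(1 − Φ(2.7000)) ≈ 0.0069

By the reflection principle for standard BM, P(τ_b ≤ t) = 2 · P(B_t ≥ b). Since B_t ~ N(0, t), P(B_t ≥ 3.51) = 1 − Φ(3.51/√t) = 1 − Φ(3.51/√1.69) = 1 − Φ(2.7000) ≈ 0.00347. Doubling: P(τ_{3.51} ≤ 1.69) ≈ 2 · 0.00347 = 0.00694 ≈ 0.0069.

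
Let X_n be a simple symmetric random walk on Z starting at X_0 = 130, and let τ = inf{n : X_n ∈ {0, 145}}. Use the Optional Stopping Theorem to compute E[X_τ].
E[X_τ] = 130

X_n is a martingale and τ is a bounded-mean stopping time (indeed τ is finite a.s. with bounded expectation since the walk is in a bounded region). By the OST, E[X_τ] = E[X_0] = 130. Equivalently: E[X_τ] = 145 · P(hit 145 first) + 0 · P(hit 0 first) = 145 · (130/145) = 130.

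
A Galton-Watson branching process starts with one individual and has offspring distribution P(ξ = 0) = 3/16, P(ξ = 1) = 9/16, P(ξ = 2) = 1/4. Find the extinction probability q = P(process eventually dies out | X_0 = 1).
q = 3/4

The pgf is f(s) = 3/16 + 9/16·s + 1/4·s². The extinction probability q is the smallest fixed point of f in [0, 1]. Setting s = f(s):
  1/4·s² + (9/16 − 1)·s + 3/16 = 0
  1/4·s² − (3/16 + 1/4)·s + 3/16 = 0
which factors as (s − 1)·(1/4·s − 3/16) = 0, giving roots s = 1 and s = (3/16)/(1/4) = 3/4.
Mean offspring μ = 9/16 + 2·1/4 = 17/16 > 1 (supercritical), so q < 1. The extinction probability is the smaller root: q = (3/16)/(1/4) = 3/4.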